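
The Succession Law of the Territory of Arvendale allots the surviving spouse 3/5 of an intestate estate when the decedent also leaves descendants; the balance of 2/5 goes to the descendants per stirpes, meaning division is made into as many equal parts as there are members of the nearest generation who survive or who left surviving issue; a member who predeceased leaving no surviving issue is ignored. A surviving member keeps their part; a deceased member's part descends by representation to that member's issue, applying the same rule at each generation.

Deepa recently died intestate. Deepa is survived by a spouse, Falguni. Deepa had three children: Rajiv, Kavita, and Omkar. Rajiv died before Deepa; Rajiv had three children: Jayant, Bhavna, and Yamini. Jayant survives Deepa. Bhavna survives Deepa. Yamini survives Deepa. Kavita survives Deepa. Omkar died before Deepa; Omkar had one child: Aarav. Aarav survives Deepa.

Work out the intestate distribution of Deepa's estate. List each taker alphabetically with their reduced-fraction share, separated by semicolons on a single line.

Aarav 2/15; Bhavna 2/45; Falguni 3/5; Jayant 2/45; Kavita 2/15; Yamini 2/45

Falguni, as surviving spouse, takes 3/5.
The remaining 2/5 passes to Deepa's descendants per stirpes.
The 2/5 is divided into 3 equal shares of 2/15 among Rajiv, Kavita, Omkar.
Rajiv predeceased; the 2/15 allotted to Rajiv's branch passes to Rajiv's issue by representation.
The 2/15 is divided into 3 equal shares of 2/45 among Jayant, Bhavna, Yamini.
Jayant is living and takes 2/45.
Bhavna is living and takes 2/45.
Yamini is living and takes 2/45.
Kavita is living and takes 2/15.
Omkar predeceased; the 2/15 allotted to Omkar's branch passes to Omkar's issue by representation.
Aarav is the sole taker at this level and receives the full 2/15.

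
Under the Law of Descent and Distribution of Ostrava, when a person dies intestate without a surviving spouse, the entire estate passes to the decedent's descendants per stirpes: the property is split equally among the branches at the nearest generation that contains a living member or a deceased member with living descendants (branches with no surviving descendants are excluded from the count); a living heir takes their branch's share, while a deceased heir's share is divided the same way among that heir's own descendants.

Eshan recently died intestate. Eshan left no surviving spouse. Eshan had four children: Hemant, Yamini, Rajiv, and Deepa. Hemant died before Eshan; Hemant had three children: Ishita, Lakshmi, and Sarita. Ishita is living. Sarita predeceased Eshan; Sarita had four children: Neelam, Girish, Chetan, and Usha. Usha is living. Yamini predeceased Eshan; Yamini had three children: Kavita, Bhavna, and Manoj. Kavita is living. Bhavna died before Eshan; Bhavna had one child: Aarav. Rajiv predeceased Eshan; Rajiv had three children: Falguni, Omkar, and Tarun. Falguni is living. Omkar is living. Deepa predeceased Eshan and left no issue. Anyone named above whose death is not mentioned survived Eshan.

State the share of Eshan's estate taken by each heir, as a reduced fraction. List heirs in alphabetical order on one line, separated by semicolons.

Aarav 1/9; Chetan 1/36; Falguni 1/9; Girish 1/36; Ishita 1/9; Kavita 1/9; Lakshmi 1/9; Manoj 1/9; Neelam 1/36; Omkar 1/9; Tarun 1/9; Usha 1/36

There is no surviving spouse, so the entire estate passes to Eshan's descendants per stirpes.
Deepa left no surviving issue, so that branch lapses and is disregarded.
The estate is divided into 3 equal shares of 1/3 among Hemant, Yamini, Rajiv.
Hemant predeceased; the 1/3 allotted to Hemant's branch passes to Hemant's issue by representation.
The 1/3 is divided into 3 equal shares of 1/9 among Ishita, Lakshmi, Sarita.
Ishita is living and takes 1/9.
Lakshmi is living and takes 1/9.
Sarita predeceased; the 1/9 allotted to Sarita's branch passes to Sarita's issue by representation.
The 1/9 is divided into 4 equal shares of 1/36 among Neelam, Girish, Chetan, Usha.
Neelam is living and takes 1/36.
Girish is living and takes 1/36.
Chetan is living and takes 1/36.
Usha is living and takes 1/36.
Yamini predeceased; the 1/3 allotted to Yamini's branch passes to Yamini's issue by representation.
The 1/3 is divided into 3 equal shares of 1/9 among Kavita, Bhavna, Manoj.
Kavita is living and takes 1/9.
Bhavna predeceased; the 1/9 allotted to Bhavna's branch passes to Bhavna's issue by representation.
Aarav is the sole taker at this level and receives the full 1/9.
Manoj is living and takes 1/9.
Rajiv predeceased; the 1/3 allotted to Rajiv's branch passes to Rajiv's issue by representation.
The 1/3 is divided into 3 equal shares of 1/9 among Falguni, Omkar, Tarun.
Falguni is living and takes 1/9.
Omkar is living and takes 1/9.
Tarun is living and takes 1/9.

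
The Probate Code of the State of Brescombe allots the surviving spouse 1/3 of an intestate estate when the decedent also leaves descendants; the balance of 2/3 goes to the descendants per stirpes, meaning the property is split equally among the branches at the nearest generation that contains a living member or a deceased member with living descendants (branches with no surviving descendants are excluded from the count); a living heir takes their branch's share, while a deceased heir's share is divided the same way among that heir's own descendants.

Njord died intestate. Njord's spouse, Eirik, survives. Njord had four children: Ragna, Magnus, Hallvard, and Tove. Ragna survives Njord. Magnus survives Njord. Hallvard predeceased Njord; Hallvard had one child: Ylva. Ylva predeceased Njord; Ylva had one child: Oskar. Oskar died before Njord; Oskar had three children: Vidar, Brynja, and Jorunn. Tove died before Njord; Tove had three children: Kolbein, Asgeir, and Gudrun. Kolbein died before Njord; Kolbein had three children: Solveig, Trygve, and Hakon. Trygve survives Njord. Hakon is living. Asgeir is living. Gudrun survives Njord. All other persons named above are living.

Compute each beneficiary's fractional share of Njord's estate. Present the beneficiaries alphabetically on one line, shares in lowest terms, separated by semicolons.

Asgeir 1/18; Brynja 1/18; Eirik 1/3; Gudrun 1/18; Hakon 1/54; Jorunn 1/18; Magnus 1/6; Ragna 1/6; Solveig 1/54; Trygve 1/54; Vidar 1/18

Eirik, as surviving spouse, takes 1/3.
The remaining 2/3 passes to Njord's descendants per stirpes.
The 2/3 is divided into 4 equal shares of 1/6 among Ragna, Magnus, Hallvard, Tove.
Ragna is living and takes 1/6.
Magnus is living and takes 1/6.
Hallvard predeceased; the 1/6 allotted to Hallvard's branch passes to Hallvard's issue by representation.
Ylva's line is the sole branch at this level, so the full 1/6 passes to Ylva's issue by representation.
Oskar's line is the sole branch at this level, so the full 1/6 passes to Oskar's issue by representation.
The 1/6 is divided into 3 equal shares of 1/18 among Vidar, Brynja, Jorunn.
Vidar is living and takes 1/18.
Brynja is living and takes 1/18.
Jorunn is living and takes 1/18.
Tove predeceased; the 1/6 allotted to Tove's branch passes to Tove's issue by representation.
The 1/6 is divided into 3 equal shares of 1/18 among Kolbein, Asgeir, Gudrun.
Kolbein predeceased; the 1/18 allotted to Kolbein's branch passes to Kolbein's issue by representation.
The 1/18 is divided into 3 equal shares of 1/54 among Solveig, Trygve, Hakon.
Solveig is living and takes 1/54.
Trygve is living and takes 1/54.
Hakon is living and takes 1/54.
Asgeir is living and takes 1/18.
Gudrun is living and takes 1/18.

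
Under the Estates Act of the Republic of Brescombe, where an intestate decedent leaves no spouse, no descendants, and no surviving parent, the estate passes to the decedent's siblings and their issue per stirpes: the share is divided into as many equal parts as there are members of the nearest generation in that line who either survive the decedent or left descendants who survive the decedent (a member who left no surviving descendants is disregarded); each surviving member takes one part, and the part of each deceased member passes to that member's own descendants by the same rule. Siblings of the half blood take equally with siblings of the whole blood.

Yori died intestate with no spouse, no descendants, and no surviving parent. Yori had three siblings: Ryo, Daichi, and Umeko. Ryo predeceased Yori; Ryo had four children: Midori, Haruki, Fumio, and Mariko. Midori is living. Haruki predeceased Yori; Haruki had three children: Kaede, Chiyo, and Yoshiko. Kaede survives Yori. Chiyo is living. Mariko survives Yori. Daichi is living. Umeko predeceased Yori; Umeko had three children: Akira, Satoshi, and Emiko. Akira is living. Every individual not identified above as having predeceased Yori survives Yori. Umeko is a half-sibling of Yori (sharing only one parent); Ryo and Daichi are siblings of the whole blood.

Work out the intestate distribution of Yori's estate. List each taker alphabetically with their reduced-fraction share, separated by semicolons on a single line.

Akira 1/9; Chiyo 1/36; Daichi 1/3; Emiko 1/9; Fumio 1/12; Kaede 1/36; Mariko 1/12; Midori 1/12; Satoshi 1/9; Yoshiko 1/36

No spouse, descendants, or parent survives, so the estate passes to Yori's siblings per stirpes.
Half-blood and whole-blood siblings take equally under the stated rule.
The estate is divided into 3 equal shares of 1/3 among Ryo, Daichi, Umeko.
Ryo predeceased; the 1/3 allotted to Ryo's branch passes to Ryo's issue by representation.
The 1/3 is divided into 4 equal shares of 1/12 among Midori, Haruki, Fumio, Mariko.
Midori is living and takes 1/12.
Haruki predeceased; the 1/12 allotted to Haruki's branch passes to Haruki's issue by representation.
The 1/12 is divided into 3 equal shares of 1/36 among Kaede, Chiyo, Yoshiko.
Kaede is living and takes 1/36.
Chiyo is living and takes 1/36.
Yoshiko is living and takes 1/36.
Fumio is living and takes 1/12.
Mariko is living and takes 1/12.
Daichi is living and takes 1/3.
Umeko predeceased; the 1/3 allotted to Umeko's branch passes to Umeko's issue by representation.
The 1/3 is divided into 3 equal shares of 1/9 among Akira, Satoshi, Emiko.
Akira is living and takes 1/9.
Satoshi is living and takes 1/9.
Emiko is living and takes 1/9.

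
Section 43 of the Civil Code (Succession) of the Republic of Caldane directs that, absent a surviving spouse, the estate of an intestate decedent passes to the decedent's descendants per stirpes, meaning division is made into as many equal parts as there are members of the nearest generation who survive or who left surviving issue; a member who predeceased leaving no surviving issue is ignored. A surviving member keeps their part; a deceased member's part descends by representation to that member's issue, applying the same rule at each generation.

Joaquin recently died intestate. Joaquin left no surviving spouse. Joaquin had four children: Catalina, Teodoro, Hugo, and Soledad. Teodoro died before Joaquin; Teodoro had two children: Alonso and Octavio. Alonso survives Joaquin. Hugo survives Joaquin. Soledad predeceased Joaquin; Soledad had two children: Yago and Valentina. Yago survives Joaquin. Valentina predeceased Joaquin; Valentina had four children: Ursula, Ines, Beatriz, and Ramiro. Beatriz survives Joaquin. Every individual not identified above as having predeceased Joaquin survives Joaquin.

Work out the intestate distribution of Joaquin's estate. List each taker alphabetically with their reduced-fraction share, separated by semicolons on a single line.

There is no surviving spouse, so the entire estate passes to Joaquin's descendants per stirpes.
The estate is divided into 4 equal shares of 1/4 among Catalina, Teodoro, Hugo, Soledad.
Catalina is living and takes 1/4.
Teodoro predeceased; the 1/4 allotted to Teodoro's branch passes to Teodoro's issue by representation.
The 1/4 is divided into 2 equal shares of 1/8 among Alonso, Octavio.
Alonso is living and takes 1/8.
Octavio is living and takes 1/8.
Hugo is living and takes 1/4.
Soledad predeceased; the 1/4 allotted to Soledad's branch passes to Soledad's issue by representation.
The 1/4 is divided into 2 equal shares of 1/8 among Yago, Valentina.
Yago is living and takes 1/8.
Valentina predeceased; the 1/8 allotted to Valentina's branch passes to Valentina's issue by representation.
The 1/8 is divided into 4 equal shares of 1/32 among Ursula, Ines, Beatriz, Ramiro.
Ursula is living and takes 1/32.
Ines is living and takes 1/32.
Beatriz is living and takes 1/32.
Ramiro is living and takes 1/32.

Alonso 1/8; Beatriz 1/32; Catalina 1/4; Hugo 1/4; Ines 1/32; Octavio 1/8; Ramiro 1/32; Ursula 1/32; Yago 1/8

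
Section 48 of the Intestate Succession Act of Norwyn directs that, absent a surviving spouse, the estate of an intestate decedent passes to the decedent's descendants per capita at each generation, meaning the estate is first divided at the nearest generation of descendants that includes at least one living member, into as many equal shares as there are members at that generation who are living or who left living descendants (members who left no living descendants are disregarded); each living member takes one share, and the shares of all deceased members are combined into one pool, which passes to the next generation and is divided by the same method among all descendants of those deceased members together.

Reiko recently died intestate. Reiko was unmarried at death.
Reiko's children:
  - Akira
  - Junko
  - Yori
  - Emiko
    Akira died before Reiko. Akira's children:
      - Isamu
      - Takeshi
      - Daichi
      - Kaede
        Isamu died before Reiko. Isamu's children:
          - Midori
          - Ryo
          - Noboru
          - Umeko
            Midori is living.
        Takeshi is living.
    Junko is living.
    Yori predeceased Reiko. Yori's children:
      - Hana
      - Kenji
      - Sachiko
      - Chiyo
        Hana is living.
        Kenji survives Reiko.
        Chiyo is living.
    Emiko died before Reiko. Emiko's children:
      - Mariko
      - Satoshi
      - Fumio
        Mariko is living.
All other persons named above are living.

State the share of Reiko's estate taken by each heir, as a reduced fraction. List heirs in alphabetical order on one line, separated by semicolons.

Chiyo 3/44; Daichi 3/44; Fumio 3/44; Hana 3/44; Junko 1/4; Kaede 3/44; Kenji 3/44; Mariko 3/44; Midori 3/176; Noboru 3/176; Ryo 3/176; Sachiko 3/44; Satoshi 3/44; Takeshi 3/44; Umeko 3/176

There is no surviving spouse, so the entire estate passes to Reiko's descendants per capita at each generation.
At generation 1 (Akira, Junko, Yori, Emiko) there are 4 shares of (1)/4 = 1/4 each.
Living: Junko — each takes 1/4.
Deceased: Akira, Yori, and Emiko. Their combined 3/4 is pooled and carried to generation 2.
At generation 2 (Isamu, Takeshi, Daichi, Kaede, Hana, Kenji, Sachiko, Chiyo, Mariko, Satoshi, Fumio) there are 11 shares of (3/4)/11 = 3/44 each.
Living: Takeshi, Daichi, Kaede, Hana, Kenji, Sachiko, Chiyo, Mariko, Satoshi, and Fumio — each takes 3/44.
Deceased: Isamu. That 3/44 share is carried to generation 3.
At generation 3 (Midori, Ryo, Noboru, Umeko) there are 4 shares of (3/44)/4 = 3/176 each.
Living: Midori, Ryo, Noboru, and Umeko — each takes 3/176.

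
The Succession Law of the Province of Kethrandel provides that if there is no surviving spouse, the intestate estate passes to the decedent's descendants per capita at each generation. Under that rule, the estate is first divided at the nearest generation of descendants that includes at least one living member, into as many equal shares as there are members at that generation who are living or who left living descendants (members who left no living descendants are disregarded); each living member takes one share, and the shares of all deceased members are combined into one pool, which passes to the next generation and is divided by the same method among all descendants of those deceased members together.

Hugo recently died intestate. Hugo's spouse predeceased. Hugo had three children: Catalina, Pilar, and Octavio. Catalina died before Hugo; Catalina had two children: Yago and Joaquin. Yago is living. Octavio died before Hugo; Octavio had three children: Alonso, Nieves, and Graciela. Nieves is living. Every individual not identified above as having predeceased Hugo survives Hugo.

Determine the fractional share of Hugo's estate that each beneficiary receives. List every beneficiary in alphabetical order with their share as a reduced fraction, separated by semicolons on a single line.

There is no surviving spouse, so the entire estate passes to Hugo's descendants per capita at each generation.
At generation 1 (Catalina, Pilar, Octavio) there are 3 shares of (1)/3 = 1/3 each.
Living: Pilar — each takes 1/3.
Deceased: Catalina and Octavio. Their combined 2/3 is pooled and carried to generation 2.
At generation 2 (Yago, Joaquin, Alonso, Nieves, Graciela) there are 5 shares of (2/3)/5 = 2/15 each.
Living: Yago, Joaquin, Alonso, Nieves, and Graciela — each takes 2/15.

Alonso 2/15; Graciela 2/15; Joaquin 2/15; Nieves 2/15; Pilar 1/3; Yago 2/15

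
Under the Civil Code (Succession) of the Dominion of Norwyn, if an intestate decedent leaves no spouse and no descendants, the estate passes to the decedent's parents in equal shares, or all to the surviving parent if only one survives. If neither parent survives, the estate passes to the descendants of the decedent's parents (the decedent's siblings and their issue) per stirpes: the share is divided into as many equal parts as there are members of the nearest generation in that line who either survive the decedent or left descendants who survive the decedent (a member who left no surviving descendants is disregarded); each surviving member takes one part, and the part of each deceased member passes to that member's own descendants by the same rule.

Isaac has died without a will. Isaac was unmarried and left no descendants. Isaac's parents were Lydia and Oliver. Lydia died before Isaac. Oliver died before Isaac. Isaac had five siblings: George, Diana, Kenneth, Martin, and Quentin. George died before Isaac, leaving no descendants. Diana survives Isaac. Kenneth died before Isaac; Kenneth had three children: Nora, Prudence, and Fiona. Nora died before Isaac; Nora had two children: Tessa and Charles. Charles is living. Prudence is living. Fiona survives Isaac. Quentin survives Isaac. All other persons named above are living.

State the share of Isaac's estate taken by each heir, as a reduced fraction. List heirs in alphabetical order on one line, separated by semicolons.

Neither parent survives and there are no descendants, so the estate passes to Isaac's siblings and their issue per stirpes.
George left no surviving issue, so that branch lapses and is disregarded.
The estate is divided into 4 equal shares of 1/4 among Diana, Kenneth, Martin, Quentin.
Diana is living and takes 1/4.
Kenneth predeceased; the 1/4 allotted to Kenneth's branch passes to Kenneth's issue by representation.
The 1/4 is divided into 3 equal shares of 1/12 among Nora, Prudence, Fiona.
Nora predeceased; the 1/12 allotted to Nora's branch passes to Nora's issue by representation.
The 1/12 is divided into 2 equal shares of 1/24 among Tessa, Charles.
Tessa is living and takes 1/24.
Charles is living and takes 1/24.
Prudence is living and takes 1/12.
Fiona is living and takes 1/12.
Martin is living and takes 1/4.
Quentin is living and takes 1/4.

Charles 1/24; Diana 1/4; Fiona 1/12; Martin 1/4; Prudence 1/12; Quentin 1/4; Tessa 1/24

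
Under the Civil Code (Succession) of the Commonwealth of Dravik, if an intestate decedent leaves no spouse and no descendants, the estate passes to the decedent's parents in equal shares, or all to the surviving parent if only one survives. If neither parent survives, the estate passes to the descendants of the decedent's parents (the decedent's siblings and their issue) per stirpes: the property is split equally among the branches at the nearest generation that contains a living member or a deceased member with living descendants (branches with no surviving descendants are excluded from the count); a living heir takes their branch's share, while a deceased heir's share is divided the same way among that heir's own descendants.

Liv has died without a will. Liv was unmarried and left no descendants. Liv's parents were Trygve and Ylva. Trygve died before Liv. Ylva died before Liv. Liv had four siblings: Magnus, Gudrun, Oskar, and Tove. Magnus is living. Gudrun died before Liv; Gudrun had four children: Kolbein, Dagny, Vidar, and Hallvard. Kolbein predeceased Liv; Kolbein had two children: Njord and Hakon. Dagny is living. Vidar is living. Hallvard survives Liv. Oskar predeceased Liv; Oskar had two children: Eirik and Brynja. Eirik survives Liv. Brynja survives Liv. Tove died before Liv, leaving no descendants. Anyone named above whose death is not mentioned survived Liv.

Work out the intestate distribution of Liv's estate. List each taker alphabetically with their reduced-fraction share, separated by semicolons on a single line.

Neither parent survives and there are no descendants, so the estate passes to Liv's siblings and their issue per stirpes.
Tove left no surviving issue, so that branch lapses and is disregarded.
The estate is divided into 3 equal shares of 1/3 among Magnus, Gudrun, Oskar.
Magnus is living and takes 1/3.
Gudrun predeceased; the 1/3 allotted to Gudrun's branch passes to Gudrun's issue by representation.
The 1/3 is divided into 4 equal shares of 1/12 among Kolbein, Dagny, Vidar, Hallvard.
Kolbein predeceased; the 1/12 allotted to Kolbein's branch passes to Kolbein's issue by representation.
The 1/12 is divided into 2 equal shares of 1/24 among Njord, Hakon.
Njord is living and takes 1/24.
Hakon is living and takes 1/24.
Dagny is living and takes 1/12.
Vidar is living and takes 1/12.
Hallvard is living and takes 1/12.
Oskar predeceased; the 1/3 allotted to Oskar's branch passes to Oskar's issue by representation.
The 1/3 is divided into 2 equal shares of 1/6 among Eirik, Brynja.
Eirik is living and takes 1/6.
Brynja is living and takes 1/6.

Brynja 1/6; Dagny 1/12; Eirik 1/6; Hakon 1/24; Hallvard 1/12; Magnus 1/3; Njord 1/24; Vidar 1/12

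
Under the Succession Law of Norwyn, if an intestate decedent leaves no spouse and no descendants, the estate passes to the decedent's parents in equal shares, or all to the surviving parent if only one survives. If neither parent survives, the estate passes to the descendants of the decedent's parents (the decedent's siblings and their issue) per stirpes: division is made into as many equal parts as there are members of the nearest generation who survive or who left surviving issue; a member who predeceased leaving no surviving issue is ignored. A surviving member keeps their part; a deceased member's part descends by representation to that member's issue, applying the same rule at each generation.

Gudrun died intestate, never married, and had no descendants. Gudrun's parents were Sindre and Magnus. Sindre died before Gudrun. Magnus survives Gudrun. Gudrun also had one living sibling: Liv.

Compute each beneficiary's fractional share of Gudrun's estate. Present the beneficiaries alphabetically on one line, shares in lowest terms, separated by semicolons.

Magnus 1

Only one parent, Magnus, survives, so Magnus takes the entire estate. The siblings take nothing because a surviving parent has priority.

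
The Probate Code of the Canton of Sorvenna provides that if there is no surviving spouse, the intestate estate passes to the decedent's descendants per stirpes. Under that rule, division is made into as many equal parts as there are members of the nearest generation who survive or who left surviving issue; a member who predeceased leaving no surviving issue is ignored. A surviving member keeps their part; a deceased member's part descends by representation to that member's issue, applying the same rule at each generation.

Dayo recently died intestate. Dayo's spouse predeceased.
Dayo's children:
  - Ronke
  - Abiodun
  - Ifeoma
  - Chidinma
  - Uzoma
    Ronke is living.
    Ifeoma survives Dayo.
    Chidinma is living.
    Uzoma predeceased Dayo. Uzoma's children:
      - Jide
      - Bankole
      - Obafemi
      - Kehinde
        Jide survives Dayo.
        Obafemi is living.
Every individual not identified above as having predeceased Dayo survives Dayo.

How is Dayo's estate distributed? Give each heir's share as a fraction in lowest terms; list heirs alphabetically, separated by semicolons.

There is no surviving spouse, so the entire estate passes to Dayo's descendants per stirpes.
The estate is divided into 5 equal shares of 1/5 among Ronke, Abiodun, Ifeoma, Chidinma, Uzoma.
Ronke is living and takes 1/5.
Abiodun is living and takes 1/5.
Ifeoma is living and takes 1/5.
Chidinma is living and takes 1/5.
Uzoma predeceased; the 1/5 allotted to Uzoma's branch passes to Uzoma's issue by representation.
The 1/5 is divided into 4 equal shares of 1/20 among Jide, Bankole, Obafemi, Kehinde.
Jide is living and takes 1/20.
Bankole is living and takes 1/20.
Obafemi is living and takes 1/20.
Kehinde is living and takes 1/20.

Abiodun 1/5; Bankole 1/20; Chidinma 1/5; Ifeoma 1/5; Jide 1/20; Kehinde 1/20; Obafemi 1/20; Ronke 1/5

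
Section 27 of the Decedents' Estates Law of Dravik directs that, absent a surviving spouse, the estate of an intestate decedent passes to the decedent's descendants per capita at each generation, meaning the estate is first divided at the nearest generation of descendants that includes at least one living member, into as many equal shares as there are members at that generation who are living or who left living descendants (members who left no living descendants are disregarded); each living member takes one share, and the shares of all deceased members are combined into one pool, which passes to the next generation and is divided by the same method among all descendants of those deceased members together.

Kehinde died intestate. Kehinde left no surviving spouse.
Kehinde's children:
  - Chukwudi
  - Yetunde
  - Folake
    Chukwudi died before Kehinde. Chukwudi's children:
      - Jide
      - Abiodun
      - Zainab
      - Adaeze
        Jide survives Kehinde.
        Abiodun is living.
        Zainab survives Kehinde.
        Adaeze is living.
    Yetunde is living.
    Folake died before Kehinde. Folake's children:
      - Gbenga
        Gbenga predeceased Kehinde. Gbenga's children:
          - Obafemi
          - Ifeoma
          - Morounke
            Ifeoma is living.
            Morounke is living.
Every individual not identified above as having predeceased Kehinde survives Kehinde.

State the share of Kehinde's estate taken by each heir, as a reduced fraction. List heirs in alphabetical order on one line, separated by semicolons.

Abiodun 2/15; Adaeze 2/15; Ifeoma 2/45; Jide 2/15; Morounke 2/45; Obafemi 2/45; Yetunde 1/3; Zainab 2/15

There is no surviving spouse, so the entire estate passes to Kehinde's descendants per capita at each generation.
At generation 1 (Chukwudi, Yetunde, Folake) there are 3 shares of (1)/3 = 1/3 each.
Living: Yetunde — each takes 1/3.
Deceased: Chukwudi and Folake. Their combined 2/3 is pooled and carried to generation 2.
At generation 2 (Jide, Abiodun, Zainab, Adaeze, Gbenga) there are 5 shares of (2/3)/5 = 2/15 each.
Living: Jide, Abiodun, Zainab, and Adaeze — each takes 2/15.
Deceased: Gbenga. That 2/15 share is carried to generation 3.
At generation 3 (Obafemi, Ifeoma, Morounke) there are 3 shares of (2/15)/3 = 2/45 each.
Living: Obafemi, Ifeoma, and Morounke — each takes 2/45.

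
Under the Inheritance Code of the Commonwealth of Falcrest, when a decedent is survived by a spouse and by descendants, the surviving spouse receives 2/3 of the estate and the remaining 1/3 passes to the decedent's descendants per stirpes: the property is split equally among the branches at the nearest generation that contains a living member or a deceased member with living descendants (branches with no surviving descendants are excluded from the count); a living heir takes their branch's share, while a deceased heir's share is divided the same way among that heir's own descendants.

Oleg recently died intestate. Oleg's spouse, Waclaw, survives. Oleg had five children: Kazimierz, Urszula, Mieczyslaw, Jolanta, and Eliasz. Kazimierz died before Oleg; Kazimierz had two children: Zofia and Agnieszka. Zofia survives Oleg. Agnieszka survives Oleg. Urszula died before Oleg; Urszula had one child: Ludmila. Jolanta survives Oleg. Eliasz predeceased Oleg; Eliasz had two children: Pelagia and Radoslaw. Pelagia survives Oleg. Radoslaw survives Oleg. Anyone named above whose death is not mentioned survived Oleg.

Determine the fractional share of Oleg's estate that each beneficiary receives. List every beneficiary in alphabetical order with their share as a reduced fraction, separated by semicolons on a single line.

Agnieszka 1/30; Jolanta 1/15; Ludmila 1/15; Mieczyslaw 1/15; Pelagia 1/30; Radoslaw 1/30; Waclaw 2/3; Zofia 1/30

Waclaw, as surviving spouse, takes 2/3.
The remaining 1/3 passes to Oleg's descendants per stirpes.
The 1/3 is divided into 5 equal shares of 1/15 among Kazimierz, Urszula, Mieczyslaw, Jolanta, Eliasz.
Kazimierz predeceased; the 1/15 allotted to Kazimierz's branch passes to Kazimierz's issue by representation.
The 1/15 is divided into 2 equal shares of 1/30 among Zofia, Agnieszka.
Zofia is living and takes 1/30.
Agnieszka is living and takes 1/30.
Urszula predeceased; the 1/15 allotted to Urszula's branch passes to Urszula's issue by representation.
Ludmila is the sole taker at this level and receives the full 1/15.
Mieczyslaw is living and takes 1/15.
Jolanta is living and takes 1/15.
Eliasz predeceased; the 1/15 allotted to Eliasz's branch passes to Eliasz's issue by representation.
The 1/15 is divided into 2 equal shares of 1/30 among Pelagia, Radoslaw.
Pelagia is living and takes 1/30.
Radoslaw is living and takes 1/30.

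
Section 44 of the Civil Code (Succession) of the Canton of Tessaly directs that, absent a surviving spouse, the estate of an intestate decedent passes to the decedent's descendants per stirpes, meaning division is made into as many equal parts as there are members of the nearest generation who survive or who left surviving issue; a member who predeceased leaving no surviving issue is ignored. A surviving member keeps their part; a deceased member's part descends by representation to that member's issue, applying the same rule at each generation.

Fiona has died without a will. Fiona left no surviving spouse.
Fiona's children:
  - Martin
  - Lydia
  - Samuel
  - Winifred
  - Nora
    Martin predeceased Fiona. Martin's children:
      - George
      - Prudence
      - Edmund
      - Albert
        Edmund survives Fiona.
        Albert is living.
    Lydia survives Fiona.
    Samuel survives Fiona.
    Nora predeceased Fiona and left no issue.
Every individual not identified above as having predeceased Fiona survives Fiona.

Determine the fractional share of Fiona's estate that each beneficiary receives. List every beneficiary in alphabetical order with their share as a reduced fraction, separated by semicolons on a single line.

There is no surviving spouse, so the entire estate passes to Fiona's descendants per stirpes.
Nora left no surviving issue, so that branch lapses and is disregarded.
The estate is divided into 4 equal shares of 1/4 among Martin, Lydia, Samuel, Winifred.
Martin predeceased; the 1/4 allotted to Martin's branch passes to Martin's issue by representation.
The 1/4 is divided into 4 equal shares of 1/16 among George, Prudence, Edmund, Albert.
George is living and takes 1/16.
Prudence is living and takes 1/16.
Edmund is living and takes 1/16.
Albert is living and takes 1/16.
Lydia is living and takes 1/4.
Samuel is living and takes 1/4.
Winifred is living and takes 1/4.

Albert 1/16; Edmund 1/16; George 1/16; Lydia 1/4; Prudence 1/16; Samuel 1/4; Winifred 1/4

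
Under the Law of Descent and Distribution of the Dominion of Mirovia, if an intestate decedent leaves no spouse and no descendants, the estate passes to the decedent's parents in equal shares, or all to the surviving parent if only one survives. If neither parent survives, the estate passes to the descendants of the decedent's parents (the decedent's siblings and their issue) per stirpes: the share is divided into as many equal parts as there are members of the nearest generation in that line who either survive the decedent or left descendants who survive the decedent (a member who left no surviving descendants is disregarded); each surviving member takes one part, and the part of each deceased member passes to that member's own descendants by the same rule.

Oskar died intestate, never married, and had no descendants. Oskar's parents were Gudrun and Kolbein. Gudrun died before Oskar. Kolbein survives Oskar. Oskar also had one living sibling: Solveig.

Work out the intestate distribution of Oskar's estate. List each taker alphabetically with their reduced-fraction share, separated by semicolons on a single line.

Only one parent, Kolbein, survives, so Kolbein takes the entire estate. The siblings take nothing because a surviving parent has priority.

Kolbein 1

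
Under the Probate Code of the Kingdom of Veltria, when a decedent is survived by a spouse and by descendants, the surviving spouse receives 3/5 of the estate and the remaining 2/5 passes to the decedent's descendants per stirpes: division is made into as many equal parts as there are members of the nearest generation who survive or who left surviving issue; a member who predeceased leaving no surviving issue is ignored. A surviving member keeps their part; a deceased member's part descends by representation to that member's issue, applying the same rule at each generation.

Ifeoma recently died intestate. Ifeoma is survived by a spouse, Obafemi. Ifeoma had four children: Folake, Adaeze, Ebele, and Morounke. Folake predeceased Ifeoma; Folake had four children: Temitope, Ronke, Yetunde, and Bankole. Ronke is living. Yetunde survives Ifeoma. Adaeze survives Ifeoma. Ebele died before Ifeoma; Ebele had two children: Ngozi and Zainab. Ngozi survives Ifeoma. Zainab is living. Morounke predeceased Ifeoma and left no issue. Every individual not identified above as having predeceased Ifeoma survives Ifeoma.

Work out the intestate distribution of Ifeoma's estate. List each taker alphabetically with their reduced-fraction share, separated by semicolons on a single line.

Adaeze 2/15; Bankole 1/30; Ngozi 1/15; Obafemi 3/5; Ronke 1/30; Temitope 1/30; Yetunde 1/30; Zainab 1/15

Obafemi, as surviving spouse, takes 3/5.
The remaining 2/5 passes to Ifeoma's descendants per stirpes.
Morounke left no surviving issue, so that branch lapses and is disregarded.
The 2/5 is divided into 3 equal shares of 2/15 among Folake, Adaeze, Ebele.
Folake predeceased; the 2/15 allotted to Folake's branch passes to Folake's issue by representation.
The 2/15 is divided into 4 equal shares of 1/30 among Temitope, Ronke, Yetunde, Bankole.
Temitope is living and takes 1/30.
Ronke is living and takes 1/30.
Yetunde is living and takes 1/30.
Bankole is living and takes 1/30.
Adaeze is living and takes 2/15.
Ebele predeceased; the 2/15 allotted to Ebele's branch passes to Ebele's issue by representation.
The 2/15 is divided into 2 equal shares of 1/15 among Ngozi, Zainab.
Ngozi is living and takes 1/15.
Zainab is living and takes 1/15.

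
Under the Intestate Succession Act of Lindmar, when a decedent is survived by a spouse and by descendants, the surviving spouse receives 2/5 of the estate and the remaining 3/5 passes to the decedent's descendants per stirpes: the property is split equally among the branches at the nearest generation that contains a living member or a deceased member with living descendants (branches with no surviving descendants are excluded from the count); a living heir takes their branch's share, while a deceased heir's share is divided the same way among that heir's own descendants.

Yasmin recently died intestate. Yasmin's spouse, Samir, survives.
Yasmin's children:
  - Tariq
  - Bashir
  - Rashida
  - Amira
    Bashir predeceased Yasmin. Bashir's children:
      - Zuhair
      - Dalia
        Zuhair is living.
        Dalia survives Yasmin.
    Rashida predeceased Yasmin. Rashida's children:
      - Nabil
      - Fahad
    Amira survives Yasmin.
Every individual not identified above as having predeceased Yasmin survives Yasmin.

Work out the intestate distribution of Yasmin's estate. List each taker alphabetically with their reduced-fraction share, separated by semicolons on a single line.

Samir, as surviving spouse, takes 2/5.
The remaining 3/5 passes to Yasmin's descendants per stirpes.
The 3/5 is divided into 4 equal shares of 3/20 among Tariq, Bashir, Rashida, Amira.
Tariq is living and takes 3/20.
Bashir predeceased; the 3/20 allotted to Bashir's branch passes to Bashir's issue by representation.
The 3/20 is divided into 2 equal shares of 3/40 among Zuhair, Dalia.
Zuhair is living and takes 3/40.
Dalia is living and takes 3/40.
Rashida predeceased; the 3/20 allotted to Rashida's branch passes to Rashida's issue by representation.
The 3/20 is divided into 2 equal shares of 3/40 among Nabil, Fahad.
Nabil is living and takes 3/40.
Fahad is living and takes 3/40.
Amira is living and takes 3/20.

Amira 3/20; Dalia 3/40; Fahad 3/40; Nabil 3/40; Samir 2/5; Tariq 3/20; Zuhair 3/40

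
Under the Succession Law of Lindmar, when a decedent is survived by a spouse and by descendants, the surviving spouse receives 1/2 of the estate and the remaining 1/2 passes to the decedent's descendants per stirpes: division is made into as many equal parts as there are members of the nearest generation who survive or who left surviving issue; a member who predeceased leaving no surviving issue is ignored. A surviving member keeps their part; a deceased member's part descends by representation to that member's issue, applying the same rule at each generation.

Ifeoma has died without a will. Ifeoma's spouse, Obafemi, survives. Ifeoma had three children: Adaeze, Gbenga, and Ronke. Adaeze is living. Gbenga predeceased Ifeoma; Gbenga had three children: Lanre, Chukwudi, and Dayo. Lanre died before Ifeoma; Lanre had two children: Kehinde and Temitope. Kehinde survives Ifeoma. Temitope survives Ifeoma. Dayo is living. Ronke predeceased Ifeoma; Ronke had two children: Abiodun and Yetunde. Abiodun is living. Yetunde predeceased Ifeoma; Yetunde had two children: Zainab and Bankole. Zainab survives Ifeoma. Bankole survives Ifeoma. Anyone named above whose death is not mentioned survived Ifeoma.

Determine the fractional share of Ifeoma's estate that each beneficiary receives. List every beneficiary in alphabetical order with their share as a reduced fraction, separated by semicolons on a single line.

Abiodun 1/12; Adaeze 1/6; Bankole 1/24; Chukwudi 1/18; Dayo 1/18; Kehinde 1/36; Obafemi 1/2; Temitope 1/36; Zainab 1/24

Obafemi, as surviving spouse, takes 1/2.
The remaining 1/2 passes to Ifeoma's descendants per stirpes.
The 1/2 is divided into 3 equal shares of 1/6 among Adaeze, Gbenga, Ronke.
Adaeze is living and takes 1/6.
Gbenga predeceased; the 1/6 allotted to Gbenga's branch passes to Gbenga's issue by representation.
The 1/6 is divided into 3 equal shares of 1/18 among Lanre, Chukwudi, Dayo.
Lanre predeceased; the 1/18 allotted to Lanre's branch passes to Lanre's issue by representation.
The 1/18 is divided into 2 equal shares of 1/36 among Kehinde, Temitope.
Kehinde is living and takes 1/36.
Temitope is living and takes 1/36.
Chukwudi is living and takes 1/18.
Dayo is living and takes 1/18.
Ronke predeceased; the 1/6 allotted to Ronke's branch passes to Ronke's issue by representation.
The 1/6 is divided into 2 equal shares of 1/12 among Abiodun, Yetunde.
Abiodun is living and takes 1/12.
Yetunde predeceased; the 1/12 allotted to Yetunde's branch passes to Yetunde's issue by representation.
The 1/12 is divided into 2 equal shares of 1/24 among Zainab, Bankole.
Zainab is living and takes 1/24.
Bankole is living and takes 1/24.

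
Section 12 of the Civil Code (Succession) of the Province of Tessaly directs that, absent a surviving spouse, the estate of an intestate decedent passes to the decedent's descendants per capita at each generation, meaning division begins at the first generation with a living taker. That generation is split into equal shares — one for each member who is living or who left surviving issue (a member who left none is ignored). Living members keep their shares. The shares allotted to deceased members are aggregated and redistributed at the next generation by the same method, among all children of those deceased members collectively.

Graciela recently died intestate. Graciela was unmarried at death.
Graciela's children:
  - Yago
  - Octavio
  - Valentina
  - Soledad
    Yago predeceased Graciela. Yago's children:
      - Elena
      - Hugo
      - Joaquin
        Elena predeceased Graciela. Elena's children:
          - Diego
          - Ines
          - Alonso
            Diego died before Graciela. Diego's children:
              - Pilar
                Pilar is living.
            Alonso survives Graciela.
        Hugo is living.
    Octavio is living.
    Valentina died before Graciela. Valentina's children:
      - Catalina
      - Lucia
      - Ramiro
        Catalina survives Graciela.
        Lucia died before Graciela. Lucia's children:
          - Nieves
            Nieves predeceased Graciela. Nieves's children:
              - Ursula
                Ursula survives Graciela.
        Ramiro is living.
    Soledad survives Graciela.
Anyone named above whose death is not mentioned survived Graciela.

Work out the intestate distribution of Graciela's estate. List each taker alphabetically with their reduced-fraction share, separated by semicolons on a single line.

Alonso 1/24; Catalina 1/12; Hugo 1/12; Ines 1/24; Joaquin 1/12; Octavio 1/4; Pilar 1/24; Ramiro 1/12; Soledad 1/4; Ursula 1/24

There is no surviving spouse, so the entire estate passes to Graciela's descendants per capita at each generation.
At generation 1 (Yago, Octavio, Valentina, Soledad) there are 4 shares of (1)/4 = 1/4 each.
Living: Octavio and Soledad — each takes 1/4.
Deceased: Yago and Valentina. Their combined 1/2 is pooled and carried to generation 2.
At generation 2 (Elena, Hugo, Joaquin, Catalina, Lucia, Ramiro) there are 6 shares of (1/2)/6 = 1/12 each.
Living: Hugo, Joaquin, Catalina, and Ramiro — each takes 1/12.
Deceased: Elena and Lucia. Their combined 1/6 is pooled and carried to generation 3.
At generation 3 (Diego, Ines, Alonso, Nieves) there are 4 shares of (1/6)/4 = 1/24 each.
Living: Ines and Alonso — each takes 1/24.
Deceased: Diego and Nieves. Their combined 1/12 is pooled and carried to generation 4.
At generation 4 (Pilar, Ursula) there are 2 shares of (1/12)/2 = 1/24 each.
Living: Pilar and Ursula — each takes 1/24.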